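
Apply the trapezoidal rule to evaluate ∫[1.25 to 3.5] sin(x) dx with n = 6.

f(x) = sin(x)
a = 1.25, b = 3.5, n = 6
h = (b - a)/n = 0.375000

Trapezoidal rule: (h/2)[f(x₀) + 2f(x₁) + 2f(x₂) + ... + f(xₙ)]

x_0 = 1.2500, f(x_0) = 0.948985, coefficient = 1
x_1 = 1.6250, f(x_1) = 0.998531, coefficient = 2
x_2 = 2.0000, f(x_2) = 0.909297, coefficient = 2
x_3 = 2.3750, f(x_3) = 0.693685, coefficient = 2
x_4 = 2.7500, f(x_4) = 0.381661, coefficient = 2
x_5 = 3.1250, f(x_5) = 0.016592, coefficient = 2
x_6 = 3.5000, f(x_6) = -0.350783, coefficient = 1

I ≈ (0.375000/2) × 6.597735 = 1.237075
Exact value: 1.251779
Error: 0.014704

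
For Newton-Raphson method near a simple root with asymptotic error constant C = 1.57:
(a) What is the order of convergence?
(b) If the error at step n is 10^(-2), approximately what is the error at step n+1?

(a) Newton-Raphson has quadratic (order 2) convergence near simple roots.
    This means |e_{n+1}| ≈ C|e_n|².

(b) With |e_n| = 10^(-2) and C = 1.57:
    |e_{n+1}| ≈ 1.57 × (10^(-2))² = 1.57 × 10^(-4)

(a) 2 (quadratic); (b) |e_{n+1}| ≈ 1.570e-04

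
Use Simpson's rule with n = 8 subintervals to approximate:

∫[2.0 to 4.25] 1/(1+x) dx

f(x) = 1/(1+x)
a = 2.0, b = 4.25, n = 8
h = (b - a)/n = 0.281250

Simpson's rule: (h/3)[f(x₀) + 4f(x₁) + 2f(x₂) + ... + f(xₙ)]

x_0 = 2.0000, f(x_0) = 0.333333, coefficient = 1
x_1 = 2.2812, f(x_1) = 0.304762, coefficient = 4
x_2 = 2.5625, f(x_2) = 0.280702, coefficient = 2
x_3 = 2.8438, f(x_3) = 0.260163, coefficient = 4
x_4 = 3.1250, f(x_4) = 0.242424, coefficient = 2
x_5 = 3.4062, f(x_5) = 0.226950, coefficient = 4
x_6 = 3.6875, f(x_6) = 0.213333, coefficient = 2
x_7 = 3.9688, f(x_7) = 0.201258, coefficient = 4
x_8 = 4.2500, f(x_8) = 0.190476, coefficient = 1

I ≈ (0.281250/3) × 5.969259 = 0.559618
Exact value: 0.559616
Error: 0.000002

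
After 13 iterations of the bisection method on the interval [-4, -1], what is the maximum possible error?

Bisection error bound: |error| ≤ (b-a)/2^n
|error| ≤ (-1 - (-4))/2^13 = 3/2^13
|error| ≤ 0.0003662109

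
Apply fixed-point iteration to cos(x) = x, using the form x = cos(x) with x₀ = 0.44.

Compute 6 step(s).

Equation: cos(x) = x
Fixed-point form: x = cos(x)
x₀ = 0.44

x_1 = g(0.440000) = 0.904752
x_2 = g(0.904752) = 0.617881
x_3 = g(0.617881) = 0.815108
x_4 = g(0.815108) = 0.685790
x_5 = g(0.685790) = 0.773919
x_6 = g(0.773919) = 0.715177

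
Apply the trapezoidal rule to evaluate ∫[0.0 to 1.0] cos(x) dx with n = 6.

f(x) = cos(x)
a = 0.0, b = 1.0, n = 6
h = (b - a)/n = 0.166667

Trapezoidal rule: (h/2)[f(x₀) + 2f(x₁) + 2f(x₂) + ... + f(xₙ)]

x_0 = 0.0000, f(x_0) = 1.000000, coefficient = 1
x_1 = 0.1667, f(x_1) = 0.986143, coefficient = 2
x_2 = 0.3333, f(x_2) = 0.944957, coefficient = 2
x_3 = 0.5000, f(x_3) = 0.877583, coefficient = 2
x_4 = 0.6667, f(x_4) = 0.785887, coefficient = 2
x_5 = 0.8333, f(x_5) = 0.672412, coefficient = 2
x_6 = 1.0000, f(x_6) = 0.540302, coefficient = 1

I ≈ (0.166667/2) × 10.074267 = 0.839522
Exact value: 0.841471
Error: 0.001949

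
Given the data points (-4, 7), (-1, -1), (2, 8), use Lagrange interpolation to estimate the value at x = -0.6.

Lagrange interpolation formula:
P(x) = Σ yᵢ × Lᵢ(x)
where Lᵢ(x) = Π_{j≠i} (x - xⱼ)/(xᵢ - xⱼ)

L_0(-0.6) = (-0.6 - (-1))/(-4 - (-1)) × (-0.6 - 2)/(-4 - 2) = -0.057778
L_1(-0.6) = (-0.6 - (-4))/(-1 - (-4)) × (-0.6 - 2)/(-1 - 2) = 0.982222
L_2(-0.6) = (-0.6 - (-4))/(2 - (-4)) × (-0.6 - (-1))/(2 - (-1)) = 0.075556

P(-0.6) = 7×L_0(-0.6) + (-1)×L_1(-0.6) + 8×L_2(-0.6)
P(-0.6) = -0.782222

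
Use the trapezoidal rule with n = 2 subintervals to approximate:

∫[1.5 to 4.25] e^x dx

f(x) = e^x
a = 1.5, b = 4.25, n = 2
h = (b - a)/n = 1.375000

Trapezoidal rule: (h/2)[f(x₀) + 2f(x₁) + 2f(x₂) + ... + f(xₙ)]

x_0 = 1.5000, f(x_0) = 4.481689, coefficient = 1
x_1 = 2.8750, f(x_1) = 17.725424, coefficient = 2
x_2 = 4.2500, f(x_2) = 70.105412, coefficient = 1

I ≈ (1.375000/2) × 110.037950 = 75.651090
Exact value: 65.623723
Error: 10.027367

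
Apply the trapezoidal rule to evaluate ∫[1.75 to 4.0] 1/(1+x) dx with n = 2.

f(x) = 1/(1+x)
a = 1.75, b = 4.0, n = 2
h = (b - a)/n = 1.125000

Trapezoidal rule: (h/2)[f(x₀) + 2f(x₁) + 2f(x₂) + ... + f(xₙ)]

x_0 = 1.7500, f(x_0) = 0.363636, coefficient = 1
x_1 = 2.8750, f(x_1) = 0.258065, coefficient = 2
x_2 = 4.0000, f(x_2) = 0.200000, coefficient = 1

I ≈ (1.125000/2) × 1.079765 = 0.607368
Exact value: 0.597837
Error: 0.009531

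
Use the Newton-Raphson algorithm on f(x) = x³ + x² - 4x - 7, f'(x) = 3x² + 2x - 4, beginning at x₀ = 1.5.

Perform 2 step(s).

f(x) = x³ + x² - 4x - 7
f'(x) = 3x² + 2x - 4
x₀ = 1.5

Newton-Raphson formula: x_{n+1} = x_n - f(x_n)/f'(x_n)

Iteration 1:
  f(1.500000) = -7.375000
  f'(1.500000) = 5.750000
  x_1 = 1.500000 - (-7.375000)/5.750000 = 2.782609
Iteration 2:
  f(2.782609) = 11.157968
  f'(2.782609) = 24.793951
  x_2 = 2.782609 - 11.157968/24.793951 = 2.332581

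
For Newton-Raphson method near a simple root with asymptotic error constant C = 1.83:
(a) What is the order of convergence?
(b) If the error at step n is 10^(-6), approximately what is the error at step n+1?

(a) Newton-Raphson has quadratic (order 2) convergence near simple roots.
    This means |e_{n+1}| ≈ C|e_n|².

(b) With |e_n| = 10^(-6) and C = 1.83:
    |e_{n+1}| ≈ 1.83 × (10^(-6))² = 1.83 × 10^(-12)

(a) 2 (quadratic); (b) |e_{n+1}| ≈ 1.830e-12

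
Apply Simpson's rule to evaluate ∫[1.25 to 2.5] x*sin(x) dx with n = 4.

f(x) = x*sin(x)
a = 1.25, b = 2.5, n = 4
h = (b - a)/n = 0.312500

Simpson's rule: (h/3)[f(x₀) + 4f(x₁) + 2f(x₂) + ... + f(xₙ)]

x_0 = 1.2500, f(x_0) = 1.186231, coefficient = 1
x_1 = 1.5625, f(x_1) = 1.562446, coefficient = 4
x_2 = 1.8750, f(x_2) = 1.788911, coefficient = 2
x_3 = 2.1875, f(x_3) = 1.784539, coefficient = 4
x_4 = 2.5000, f(x_4) = 1.496180, coefficient = 1

I ≈ (0.312500/3) × 19.648174 = 2.046685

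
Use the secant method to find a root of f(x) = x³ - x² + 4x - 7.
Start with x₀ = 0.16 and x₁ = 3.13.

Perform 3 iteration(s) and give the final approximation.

f(x) = x³ - x² + 4x - 7
x₀ = 0.16, x₁ = 3.13

Secant formula: x_{n+1} = x_n - f(x_n)(x_n - x_{n-1})/(f(x_n) - f(x_{n-1}))

Iteration 1:
  f(0.160000) = -6.381504
  f(3.130000) = 26.387397
  x_2 = 3.130000 - 26.387397×(3.130000 - 0.160000)/(26.387397 - (-6.381504))
       = 0.738386
Iteration 2:
  f(3.130000) = 26.387397
  f(0.738386) = -4.189092
  x_3 = 0.738386 - (-4.189092)×(0.738386 - 3.130000)/(-4.189092 - 26.387397)
       = 1.066046
Iteration 3:
  f(0.738386) = -4.189092
  f(1.066046) = -2.660759
  x_4 = 1.066046 - (-2.660759)×(1.066046 - 0.738386)/(-2.660759 - (-4.189092))
       = 1.636487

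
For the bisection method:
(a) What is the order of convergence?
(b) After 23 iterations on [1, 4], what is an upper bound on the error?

(a) Bisection has linear (order 1) convergence; the error is halved each step.

(b) Error bound = (b-a)/2^n = (4 - 1)/2^{23}
    = 3/2^{23}

(a) 1 (linear); (b) error ≤ 3.58e-07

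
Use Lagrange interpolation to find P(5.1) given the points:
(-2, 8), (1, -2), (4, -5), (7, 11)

Lagrange interpolation formula:
P(x) = Σ yᵢ × Lᵢ(x)
where Lᵢ(x) = Π_{j≠i} (x - xⱼ)/(xᵢ - xⱼ)

L_0(5.1) = (5.1 - 1)/(-2 - 1) × (5.1 - 4)/(-2 - 4) × (5.1 - 7)/(-2 - 7) = 0.052895
L_1(5.1) = (5.1 - (-2))/(1 - (-2)) × (5.1 - 4)/(1 - 4) × (5.1 - 7)/(1 - 7) = -0.274796
L_2(5.1) = (5.1 - (-2))/(4 - (-2)) × (5.1 - 1)/(4 - 1) × (5.1 - 7)/(4 - 7) = 1.024241
L_3(5.1) = (5.1 - (-2))/(7 - (-2)) × (5.1 - 1)/(7 - 1) × (5.1 - 4)/(7 - 4) = 0.197660

P(5.1) = 8×L_0(5.1) + (-2)×L_1(5.1) + (-5)×L_2(5.1) + 11×L_3(5.1)
P(5.1) = -1.974185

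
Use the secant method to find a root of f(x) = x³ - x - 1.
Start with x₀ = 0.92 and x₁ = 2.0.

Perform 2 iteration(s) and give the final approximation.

f(x) = x³ - x - 1
x₀ = 0.92, x₁ = 2.0

Secant formula: x_{n+1} = x_n - f(x_n)(x_n - x_{n-1})/(f(x_n) - f(x_{n-1}))

Iteration 1:
  f(0.920000) = -1.141312
  f(2.000000) = 5.000000
  x_2 = 2.000000 - 5.000000×(2.000000 - 0.920000)/(5.000000 - (-1.141312))
       = 1.120709
Iteration 2:
  f(2.000000) = 5.000000
  f(1.120709) = -0.713111
  x_3 = 1.120709 - (-0.713111)×(1.120709 - 2.000000)/(-0.713111 - 5.000000)
       = 1.230462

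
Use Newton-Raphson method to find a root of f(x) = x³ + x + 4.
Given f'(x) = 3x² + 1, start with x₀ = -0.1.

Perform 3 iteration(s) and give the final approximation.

f(x) = x³ + x + 4
f'(x) = 3x² + 1
x₀ = -0.1

Newton-Raphson formula: x_{n+1} = x_n - f(x_n)/f'(x_n)

Iteration 1:
  f(-0.100000) = 3.899000
  f'(-0.100000) = 1.030000
  x_1 = -0.100000 - 3.899000/1.030000 = -3.885437
Iteration 2:
  f(-3.885437) = -58.542401
  f'(-3.885437) = 46.289860
  x_2 = -3.885437 - (-58.542401)/46.289860 = -2.620745
Iteration 3:
  f(-2.620745) = -16.620824
  f'(-2.620745) = 21.604916
  x_3 = -2.620745 - (-16.620824)/21.604916 = -1.851438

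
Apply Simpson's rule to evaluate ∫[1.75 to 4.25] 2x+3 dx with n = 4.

f(x) = 2x+3
a = 1.75, b = 4.25, n = 4
h = (b - a)/n = 0.625000

Simpson's rule: (h/3)[f(x₀) + 4f(x₁) + 2f(x₂) + ... + f(xₙ)]

x_0 = 1.7500, f(x_0) = 6.500000, coefficient = 1
x_1 = 2.3750, f(x_1) = 7.750000, coefficient = 4
x_2 = 3.0000, f(x_2) = 9.000000, coefficient = 2
x_3 = 3.6250, f(x_3) = 10.250000, coefficient = 4
x_4 = 4.2500, f(x_4) = 11.500000, coefficient = 1

I ≈ (0.625000/3) × 108.000000 = 22.500000
Exact value: 22.500000
Error: 0.000000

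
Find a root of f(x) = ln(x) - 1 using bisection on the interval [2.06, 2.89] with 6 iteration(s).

f(x) = ln(x) - 1
Initial interval: [2.06, 2.89]

Iteration 1:
  c_1 = (2.060000 + 2.890000)/2 = 2.475000
  f(c_1) = f(2.475000) = -0.093760
  f(a) × f(c) ≥ 0, new interval: [2.475000, 2.890000]
Iteration 2:
  c_2 = (2.475000 + 2.890000)/2 = 2.682500
  f(c_2) = f(2.682500) = -0.013251
  f(a) × f(c) ≥ 0, new interval: [2.682500, 2.890000]
Iteration 3:
  c_3 = (2.682500 + 2.890000)/2 = 2.786250
  f(c_3) = f(2.786250) = 0.024697
  f(a) × f(c) < 0, new interval: [2.682500, 2.786250]
Iteration 4:
  c_4 = (2.682500 + 2.786250)/2 = 2.734375
  f(c_4) = f(2.734375) = 0.005903
  f(a) × f(c) < 0, new interval: [2.682500, 2.734375]
Iteration 5:
  c_5 = (2.682500 + 2.734375)/2 = 2.708438
  f(c_5) = f(2.708438) = -0.003628
  f(a) × f(c) ≥ 0, new interval: [2.708438, 2.734375]
Iteration 6:
  c_6 = (2.708438 + 2.734375)/2 = 2.721406
  f(c_6) = f(2.721406) = 0.001149
  f(a) × f(c) < 0, new interval: [2.708438, 2.721406]

After 6 iteration(s), the approximation is c_6 = 2.721406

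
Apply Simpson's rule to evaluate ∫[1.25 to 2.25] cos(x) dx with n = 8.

f(x) = cos(x)
a = 1.25, b = 2.25, n = 8
h = (b - a)/n = 0.125000

Simpson's rule: (h/3)[f(x₀) + 4f(x₁) + 2f(x₂) + ... + f(xₙ)]

x_0 = 1.2500, f(x_0) = 0.315322, coefficient = 1
x_1 = 1.3750, f(x_1) = 0.194548, coefficient = 4
x_2 = 1.5000, f(x_2) = 0.070737, coefficient = 2
x_3 = 1.6250, f(x_3) = -0.054177, coefficient = 4
x_4 = 1.7500, f(x_4) = -0.178246, coefficient = 2
x_5 = 1.8750, f(x_5) = -0.299534, coefficient = 4
x_6 = 2.0000, f(x_6) = -0.416147, coefficient = 2
x_7 = 2.1250, f(x_7) = -0.526266, coefficient = 4
x_8 = 2.2500, f(x_8) = -0.628174, coefficient = 1

I ≈ (0.125000/3) × -4.101880 = -0.170912
Exact value: -0.170911
Error: 0.000000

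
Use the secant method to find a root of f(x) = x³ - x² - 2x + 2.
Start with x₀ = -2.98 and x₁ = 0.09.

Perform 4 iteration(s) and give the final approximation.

f(x) = x³ - x² - 2x + 2
x₀ = -2.98, x₁ = 0.09

Secant formula: x_{n+1} = x_n - f(x_n)(x_n - x_{n-1})/(f(x_n) - f(x_{n-1}))

Iteration 1:
  f(-2.980000) = -27.383992
  f(0.090000) = 1.812629
  x_2 = 0.090000 - 1.812629×(0.090000 - (-2.980000))/(1.812629 - (-27.383992))
       = -0.100596
Iteration 2:
  f(0.090000) = 1.812629
  f(-0.100596) = 2.190055
  x_3 = -0.100596 - 2.190055×(-0.100596 - 0.090000)/(2.190055 - 1.812629)
       = 1.005359
Iteration 3:
  f(-0.100596) = 2.190055
  f(1.005359) = -0.005302
  x_4 = 1.005359 - (-0.005302)×(1.005359 - (-0.100596))/(-0.005302 - 2.190055)
       = 1.002688
Iteration 4:
  f(1.005359) = -0.005302
  f(1.002688) = -0.002674
  x_5 = 1.002688 - (-0.002674)×(1.002688 - 1.005359)/(-0.002674 - (-0.005302))
       = 0.999971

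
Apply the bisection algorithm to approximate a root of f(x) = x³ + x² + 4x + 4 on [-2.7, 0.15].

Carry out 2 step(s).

f(x) = x³ + x² + 4x + 4
Initial interval: [-2.7, 0.15]

Iteration 1:
  c_1 = (-2.700000 + 0.150000)/2 = -1.275000
  f(c_1) = f(-1.275000) = -1.547047
  f(a) × f(c) ≥ 0, new interval: [-1.275000, 0.150000]
Iteration 2:
  c_2 = (-1.275000 + 0.150000)/2 = -0.562500
  f(c_2) = f(-0.562500) = 1.888428
  f(a) × f(c) < 0, new interval: [-1.275000, -0.562500]

After 2 iteration(s), the approximation is c_2 = -0.562500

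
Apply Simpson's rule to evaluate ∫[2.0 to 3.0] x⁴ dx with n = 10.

f(x) = x⁴
a = 2.0, b = 3.0, n = 10
h = (b - a)/n = 0.100000

Simpson's rule: (h/3)[f(x₀) + 4f(x₁) + 2f(x₂) + ... + f(xₙ)]

x_0 = 2.0000, f(x_0) = 16.000000, coefficient = 1
x_1 = 2.1000, f(x_1) = 19.448100, coefficient = 4
x_2 = 2.2000, f(x_2) = 23.425600, coefficient = 2
x_3 = 2.3000, f(x_3) = 27.984100, coefficient = 4
x_4 = 2.4000, f(x_4) = 33.177600, coefficient = 2
x_5 = 2.5000, f(x_5) = 39.062500, coefficient = 4
x_6 = 2.6000, f(x_6) = 45.697600, coefficient = 2
x_7 = 2.7000, f(x_7) = 53.144100, coefficient = 4
x_8 = 2.8000, f(x_8) = 61.465600, coefficient = 2
x_9 = 2.9000, f(x_9) = 70.728100, coefficient = 4
x_10 = 3.0000, f(x_10) = 81.000000, coefficient = 1

I ≈ (0.100000/3) × 1266.000400 = 42.200013
Exact value: 42.200000
Error: 0.000013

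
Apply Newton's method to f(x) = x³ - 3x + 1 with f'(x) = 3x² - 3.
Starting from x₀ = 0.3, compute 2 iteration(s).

f(x) = x³ - 3x + 1
f'(x) = 3x² - 3
x₀ = 0.3

Newton-Raphson formula: x_{n+1} = x_n - f(x_n)/f'(x_n)

Iteration 1:
  f(0.300000) = 0.127000
  f'(0.300000) = -2.730000
  x_1 = 0.300000 - 0.127000/(-2.730000) = 0.346520
Iteration 2:
  f(0.346520) = 0.002048
  f'(0.346520) = -2.639771
  x_2 = 0.346520 - 0.002048/(-2.639771) = 0.347296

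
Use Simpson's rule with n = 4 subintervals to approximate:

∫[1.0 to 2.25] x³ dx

f(x) = x³
a = 1.0, b = 2.25, n = 4
h = (b - a)/n = 0.312500

Simpson's rule: (h/3)[f(x₀) + 4f(x₁) + 2f(x₂) + ... + f(xₙ)]

x_0 = 1.0000, f(x_0) = 1.000000, coefficient = 1
x_1 = 1.3125, f(x_1) = 2.260986, coefficient = 4
x_2 = 1.6250, f(x_2) = 4.291016, coefficient = 2
x_3 = 1.9375, f(x_3) = 7.273193, coefficient = 4
x_4 = 2.2500, f(x_4) = 11.390625, coefficient = 1

I ≈ (0.312500/3) × 59.109375 = 6.157227
Exact value: 6.157227
Error: 0.000000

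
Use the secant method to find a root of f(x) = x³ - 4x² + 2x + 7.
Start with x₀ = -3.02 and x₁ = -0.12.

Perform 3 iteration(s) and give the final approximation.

f(x) = x³ - 4x² + 2x + 7
x₀ = -3.02, x₁ = -0.12

Secant formula: x_{n+1} = x_n - f(x_n)(x_n - x_{n-1})/(f(x_n) - f(x_{n-1}))

Iteration 1:
  f(-3.020000) = -63.065208
  f(-0.120000) = 6.700672
  x_2 = -0.120000 - 6.700672×(-0.120000 - (-3.020000))/(6.700672 - (-63.065208))
       = -0.398531
Iteration 2:
  f(-0.120000) = 6.700672
  f(-0.398531) = 5.504334
  x_3 = -0.398531 - 5.504334×(-0.398531 - (-0.120000))/(5.504334 - 6.700672)
       = -1.680047
Iteration 3:
  f(-0.398531) = 5.504334
  f(-1.680047) = -12.392350
  x_4 = -1.680047 - (-12.392350)×(-1.680047 - (-0.398531))/(-12.392350 - 5.504334)
       = -0.792676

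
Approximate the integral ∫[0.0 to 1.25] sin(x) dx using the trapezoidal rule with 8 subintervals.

f(x) = sin(x)
a = 0.0, b = 1.25, n = 8
h = (b - a)/n = 0.156250

Trapezoidal rule: (h/2)[f(x₀) + 2f(x₁) + 2f(x₂) + ... + f(xₙ)]

x_0 = 0.0000, f(x_0) = 0.000000, coefficient = 1
x_1 = 0.1562, f(x_1) = 0.155615, coefficient = 2
x_2 = 0.3125, f(x_2) = 0.307439, coefficient = 2
x_3 = 0.4688, f(x_3) = 0.451771, coefficient = 2
x_4 = 0.6250, f(x_4) = 0.585097, coefficient = 2
x_5 = 0.7812, f(x_5) = 0.704168, coefficient = 2
x_6 = 0.9375, f(x_6) = 0.806081, coefficient = 2
x_7 = 1.0938, f(x_7) = 0.888355, coefficient = 2
x_8 = 1.2500, f(x_8) = 0.948985, coefficient = 1

I ≈ (0.156250/2) × 8.746036 = 0.683284
Exact value: 0.684678
Error: 0.001394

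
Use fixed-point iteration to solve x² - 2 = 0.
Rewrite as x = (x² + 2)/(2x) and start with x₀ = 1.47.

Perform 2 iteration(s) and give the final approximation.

Equation: x² - 2 = 0
Fixed-point form: x = (x² + 2)/(2x)
x₀ = 1.47

x_1 = g(1.470000) = 1.415272
x_2 = g(1.415272) = 1.414214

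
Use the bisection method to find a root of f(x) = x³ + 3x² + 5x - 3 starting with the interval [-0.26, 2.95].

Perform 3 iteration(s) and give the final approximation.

f(x) = x³ + 3x² + 5x - 3
Initial interval: [-0.26, 2.95]

Iteration 1:
  c_1 = (-0.260000 + 2.950000)/2 = 1.345000
  f(c_1) = f(1.345000) = 11.585214
  f(a) × f(c) < 0, new interval: [-0.260000, 1.345000]
Iteration 2:
  c_2 = (-0.260000 + 1.345000)/2 = 0.542500
  f(c_2) = f(0.542500) = 0.755080
  f(a) × f(c) < 0, new interval: [-0.260000, 0.542500]
Iteration 3:
  c_3 = (-0.260000 + 0.542500)/2 = 0.141250
  f(c_3) = f(0.141250) = -2.231077
  f(a) × f(c) ≥ 0, new interval: [0.141250, 0.542500]

After 3 iteration(s), the approximation is c_3 = 0.141250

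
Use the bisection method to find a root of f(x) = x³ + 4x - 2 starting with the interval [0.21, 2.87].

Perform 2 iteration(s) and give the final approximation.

f(x) = x³ + 4x - 2
Initial interval: [0.21, 2.87]

Iteration 1:
  c_1 = (0.210000 + 2.870000)/2 = 1.540000
  f(c_1) = f(1.540000) = 7.812264
  f(a) × f(c) < 0, new interval: [0.210000, 1.540000]
Iteration 2:
  c_2 = (0.210000 + 1.540000)/2 = 0.875000
  f(c_2) = f(0.875000) = 2.169922
  f(a) × f(c) < 0, new interval: [0.210000, 0.875000]

After 2 iteration(s), the approximation is c_2 = 0.875000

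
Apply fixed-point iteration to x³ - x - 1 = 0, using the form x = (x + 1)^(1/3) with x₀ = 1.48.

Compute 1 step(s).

Equation: x³ - x - 1 = 0
Fixed-point form: x = (x + 1)^(1/3)
x₀ = 1.48

x_1 = g(1.480000) = 1.353580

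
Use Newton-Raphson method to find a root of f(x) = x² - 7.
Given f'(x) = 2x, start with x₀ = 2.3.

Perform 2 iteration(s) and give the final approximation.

f(x) = x² - 7
f'(x) = 2x
x₀ = 2.3

Newton-Raphson formula: x_{n+1} = x_n - f(x_n)/f'(x_n)

Iteration 1:
  f(2.300000) = -1.710000
  f'(2.300000) = 4.600000
  x_1 = 2.300000 - (-1.710000)/4.600000 = 2.671739
Iteration 2:
  f(2.671739) = 0.138190
  f'(2.671739) = 5.343478
  x_2 = 2.671739 - 0.138190/5.343478 = 2.645878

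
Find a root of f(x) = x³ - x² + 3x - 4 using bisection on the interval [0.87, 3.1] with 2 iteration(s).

f(x) = x³ - x² + 3x - 4
Initial interval: [0.87, 3.1]

Iteration 1:
  c_1 = (0.870000 + 3.100000)/2 = 1.985000
  f(c_1) = f(1.985000) = 5.836122
  f(a) × f(c) < 0, new interval: [0.870000, 1.985000]
Iteration 2:
  c_2 = (0.870000 + 1.985000)/2 = 1.427500
  f(c_2) = f(1.427500) = 1.153641
  f(a) × f(c) < 0, new interval: [0.870000, 1.427500]

After 2 iteration(s), the approximation is c_2 = 1.427500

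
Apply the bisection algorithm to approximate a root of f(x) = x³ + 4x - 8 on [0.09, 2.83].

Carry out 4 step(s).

f(x) = x³ + 4x - 8
Initial interval: [0.09, 2.83]

Iteration 1:
  c_1 = (0.090000 + 2.830000)/2 = 1.460000
  f(c_1) = f(1.460000) = 0.952136
  f(a) × f(c) < 0, new interval: [0.090000, 1.460000]
Iteration 2:
  c_2 = (0.090000 + 1.460000)/2 = 0.775000
  f(c_2) = f(0.775000) = -4.434516
  f(a) × f(c) ≥ 0, new interval: [0.775000, 1.460000]
Iteration 3:
  c_3 = (0.775000 + 1.460000)/2 = 1.117500
  f(c_3) = f(1.117500) = -2.134459
  f(a) × f(c) ≥ 0, new interval: [1.117500, 1.460000]
Iteration 4:
  c_4 = (1.117500 + 1.460000)/2 = 1.288750
  f(c_4) = f(1.288750) = -0.704545
  f(a) × f(c) ≥ 0, new interval: [1.288750, 1.460000]

After 4 iteration(s), the approximation is c_4 = 1.288750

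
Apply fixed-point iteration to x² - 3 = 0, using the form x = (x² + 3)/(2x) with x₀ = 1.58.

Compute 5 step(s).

Equation: x² - 3 = 0
Fixed-point form: x = (x² + 3)/(2x)
x₀ = 1.58

x_1 = g(1.580000) = 1.739367
x_2 = g(1.739367) = 1.732066
x_3 = g(1.732066) = 1.732051
x_4 = g(1.732051) = 1.732051
x_5 = g(1.732051) = 1.732051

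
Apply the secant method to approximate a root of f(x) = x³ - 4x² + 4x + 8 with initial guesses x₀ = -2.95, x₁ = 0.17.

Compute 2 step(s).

f(x) = x³ - 4x² + 4x + 8
x₀ = -2.95, x₁ = 0.17

Secant formula: x_{n+1} = x_n - f(x_n)(x_n - x_{n-1})/(f(x_n) - f(x_{n-1}))

Iteration 1:
  f(-2.950000) = -64.282375
  f(0.170000) = 8.569313
  x_2 = 0.170000 - 8.569313×(0.170000 - (-2.950000))/(8.569313 - (-64.282375))
       = -0.196996
Iteration 2:
  f(0.170000) = 8.569313
  f(-0.196996) = 7.049143
  x_3 = -0.196996 - 7.049143×(-0.196996 - 0.170000)/(7.049143 - 8.569313)
       = -1.898783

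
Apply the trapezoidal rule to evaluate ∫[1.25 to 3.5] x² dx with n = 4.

f(x) = x²
a = 1.25, b = 3.5, n = 4
h = (b - a)/n = 0.562500

Trapezoidal rule: (h/2)[f(x₀) + 2f(x₁) + 2f(x₂) + ... + f(xₙ)]

x_0 = 1.2500, f(x_0) = 1.562500, coefficient = 1
x_1 = 1.8125, f(x_1) = 3.285156, coefficient = 2
x_2 = 2.3750, f(x_2) = 5.640625, coefficient = 2
x_3 = 2.9375, f(x_3) = 8.628906, coefficient = 2
x_4 = 3.5000, f(x_4) = 12.250000, coefficient = 1

I ≈ (0.562500/2) × 48.921875 = 13.759277
Exact value: 13.640625
Error: 0.118652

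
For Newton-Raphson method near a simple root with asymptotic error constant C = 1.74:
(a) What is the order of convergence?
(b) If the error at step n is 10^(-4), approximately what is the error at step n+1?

(a) Newton-Raphson has quadratic (order 2) convergence near simple roots.
    This means |e_{n+1}| ≈ C|e_n|².

(b) With |e_n| = 10^(-4) and C = 1.74:
    |e_{n+1}| ≈ 1.74 × (10^(-4))² = 1.74 × 10^(-8)

(a) 2 (quadratic); (b) |e_{n+1}| ≈ 1.740e-08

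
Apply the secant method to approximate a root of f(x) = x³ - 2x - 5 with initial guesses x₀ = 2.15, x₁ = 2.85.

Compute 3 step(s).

f(x) = x³ - 2x - 5
x₀ = 2.15, x₁ = 2.85

Secant formula: x_{n+1} = x_n - f(x_n)(x_n - x_{n-1})/(f(x_n) - f(x_{n-1}))

Iteration 1:
  f(2.150000) = 0.638375
  f(2.850000) = 12.449125
  x_2 = 2.850000 - 12.449125×(2.850000 - 2.150000)/(12.449125 - 0.638375)
       = 2.112165
Iteration 2:
  f(2.850000) = 12.449125
  f(2.112165) = 0.198544
  x_3 = 2.112165 - 0.198544×(2.112165 - 2.850000)/(0.198544 - 12.449125)
       = 2.100207
Iteration 3:
  f(2.112165) = 0.198544
  f(2.100207) = 0.063322
  x_4 = 2.100207 - 0.063322×(2.100207 - 2.112165)/(0.063322 - 0.198544)
       = 2.094607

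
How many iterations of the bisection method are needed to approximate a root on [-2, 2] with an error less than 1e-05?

We need (b-a)/2^n ≤ 1e-05
(2 - (-2))/2^n ≤ 1e-05
4/2^n ≤ 1e-05
2^n ≥ 400000
n ≥ log₂(400000) = 18.61
n ≥ 19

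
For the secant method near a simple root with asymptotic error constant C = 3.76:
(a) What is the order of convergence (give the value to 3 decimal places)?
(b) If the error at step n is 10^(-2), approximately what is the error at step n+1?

(a) Secant method has superlinear convergence with order φ = (1+√5)/2 ≈ 1.618.
    This means |e_{n+1}| ≈ C|e_n|^1.618.

(b) With |e_n| = 10^(-2) and C = 3.76:
    |e_{n+1}| ≈ 3.76 × (10^(-2))^1.618 = 3.76 × 10^(-3.24)

(a) ≈ 1.618 (golden ratio); (b) |e_{n+1}| ≈ 2.183e-03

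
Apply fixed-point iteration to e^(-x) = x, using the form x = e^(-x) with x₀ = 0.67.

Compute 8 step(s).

Equation: e^(-x) = x
Fixed-point form: x = e^(-x)
x₀ = 0.67

x_1 = g(0.670000) = 0.511709
x_2 = g(0.511709) = 0.599470
x_3 = g(0.599470) = 0.549102
x_4 = g(0.549102) = 0.577468
x_5 = g(0.577468) = 0.561318
x_6 = g(0.561318) = 0.570457
x_7 = g(0.570457) = 0.565267
x_8 = g(0.565267) = 0.568208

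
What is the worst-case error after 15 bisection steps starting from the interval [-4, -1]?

Bisection error bound: |error| ≤ (b-a)/2^n
|error| ≤ (-1 - (-4))/2^15 = 3/2^15
|error| ≤ 0.0000915527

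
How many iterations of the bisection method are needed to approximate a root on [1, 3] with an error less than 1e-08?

We need (b-a)/2^n ≤ 1e-08
(3 - 1)/2^n ≤ 1e-08
2/2^n ≤ 1e-08
2^n ≥ 200000000
n ≥ log₂(200000000) = 27.58
n ≥ 28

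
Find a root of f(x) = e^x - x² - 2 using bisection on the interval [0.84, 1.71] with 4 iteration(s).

f(x) = e^x - x² - 2
Initial interval: [0.84, 1.71]

Iteration 1:
  c_1 = (0.840000 + 1.710000)/2 = 1.275000
  f(c_1) = f(1.275000) = -0.046924
  f(a) × f(c) ≥ 0, new interval: [1.275000, 1.710000]
Iteration 2:
  c_2 = (1.275000 + 1.710000)/2 = 1.492500
  f(c_2) = f(1.492500) = 0.220646
  f(a) × f(c) < 0, new interval: [1.275000, 1.492500]
Iteration 3:
  c_3 = (1.275000 + 1.492500)/2 = 1.383750
  f(c_3) = f(1.383750) = 0.075071
  f(a) × f(c) < 0, new interval: [1.275000, 1.383750]
Iteration 4:
  c_4 = (1.275000 + 1.383750)/2 = 1.329375
  f(c_4) = f(1.329375) = 0.011443
  f(a) × f(c) < 0, new interval: [1.275000, 1.329375]

After 4 iteration(s), the approximation is c_4 = 1.329375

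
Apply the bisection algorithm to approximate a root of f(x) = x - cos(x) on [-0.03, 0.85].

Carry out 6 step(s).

f(x) = x - cos(x)
Initial interval: [-0.03, 0.85]

Iteration 1:
  c_1 = (-0.030000 + 0.850000)/2 = 0.410000
  f(c_1) = f(0.410000) = -0.507121
  f(a) × f(c) ≥ 0, new interval: [0.410000, 0.850000]
Iteration 2:
  c_2 = (0.410000 + 0.850000)/2 = 0.630000
  f(c_2) = f(0.630000) = -0.178028
  f(a) × f(c) ≥ 0, new interval: [0.630000, 0.850000]
Iteration 3:
  c_3 = (0.630000 + 0.850000)/2 = 0.740000
  f(c_3) = f(0.740000) = 0.001531
  f(a) × f(c) < 0, new interval: [0.630000, 0.740000]
Iteration 4:
  c_4 = (0.630000 + 0.740000)/2 = 0.685000
  f(c_4) = f(0.685000) = -0.089419
  f(a) × f(c) ≥ 0, new interval: [0.685000, 0.740000]
Iteration 5:
  c_5 = (0.685000 + 0.740000)/2 = 0.712500
  f(c_5) = f(0.712500) = -0.044230
  f(a) × f(c) ≥ 0, new interval: [0.712500, 0.740000]
Iteration 6:
  c_6 = (0.712500 + 0.740000)/2 = 0.726250
  f(c_6) = f(0.726250) = -0.021420
  f(a) × f(c) ≥ 0, new interval: [0.726250, 0.740000]

After 6 iteration(s), the approximation is c_6 = 0.726250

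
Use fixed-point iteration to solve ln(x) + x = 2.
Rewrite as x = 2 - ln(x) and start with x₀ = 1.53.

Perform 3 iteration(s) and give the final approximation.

Equation: ln(x) + x = 2
Fixed-point form: x = 2 - ln(x)
x₀ = 1.53

x_1 = g(1.530000) = 1.574732
x_2 = g(1.574732) = 1.545915
x_3 = g(1.545915) = 1.564384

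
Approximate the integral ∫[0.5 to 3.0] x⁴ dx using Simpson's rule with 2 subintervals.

f(x) = x⁴
a = 0.5, b = 3.0, n = 2
h = (b - a)/n = 1.250000

Simpson's rule: (h/3)[f(x₀) + 4f(x₁) + 2f(x₂) + ... + f(xₙ)]

x_0 = 0.5000, f(x_0) = 0.062500, coefficient = 1
x_1 = 1.7500, f(x_1) = 9.378906, coefficient = 4
x_2 = 3.0000, f(x_2) = 81.000000, coefficient = 1

I ≈ (1.250000/3) × 118.578125 = 49.407552
Exact value: 48.593750
Error: 0.813802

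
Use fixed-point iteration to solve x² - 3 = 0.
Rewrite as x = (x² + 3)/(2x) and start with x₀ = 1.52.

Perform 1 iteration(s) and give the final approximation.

Equation: x² - 3 = 0
Fixed-point form: x = (x² + 3)/(2x)
x₀ = 1.52

x_1 = g(1.520000) = 1.746842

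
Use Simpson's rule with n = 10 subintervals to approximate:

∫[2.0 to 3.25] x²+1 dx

f(x) = x²+1
a = 2.0, b = 3.25, n = 10
h = (b - a)/n = 0.125000

Simpson's rule: (h/3)[f(x₀) + 4f(x₁) + 2f(x₂) + ... + f(xₙ)]

x_0 = 2.0000, f(x_0) = 5.000000, coefficient = 1
x_1 = 2.1250, f(x_1) = 5.515625, coefficient = 4
x_2 = 2.2500, f(x_2) = 6.062500, coefficient = 2
x_3 = 2.3750, f(x_3) = 6.640625, coefficient = 4
x_4 = 2.5000, f(x_4) = 7.250000, coefficient = 2
x_5 = 2.6250, f(x_5) = 7.890625, coefficient = 4
x_6 = 2.7500, f(x_6) = 8.562500, coefficient = 2
x_7 = 2.8750, f(x_7) = 9.265625, coefficient = 4
x_8 = 3.0000, f(x_8) = 10.000000, coefficient = 2
x_9 = 3.1250, f(x_9) = 10.765625, coefficient = 4
x_10 = 3.2500, f(x_10) = 11.562500, coefficient = 1

I ≈ (0.125000/3) × 240.625000 = 10.026042
Exact value: 10.026042
Error: 0.000000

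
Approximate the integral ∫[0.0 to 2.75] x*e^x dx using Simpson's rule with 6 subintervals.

f(x) = x*e^x
a = 0.0, b = 2.75, n = 6
h = (b - a)/n = 0.458333

Simpson's rule: (h/3)[f(x₀) + 4f(x₁) + 2f(x₂) + ... + f(xₙ)]

x_0 = 0.0000, f(x_0) = 0.000000, coefficient = 1
x_1 = 0.4583, f(x_1) = 0.724825, coefficient = 4
x_2 = 0.9167, f(x_2) = 2.292528, coefficient = 2
x_3 = 1.3750, f(x_3) = 5.438230, coefficient = 4
x_4 = 1.8333, f(x_4) = 11.466952, coefficient = 2
x_5 = 2.2917, f(x_5) = 22.667814, coefficient = 4
x_6 = 2.7500, f(x_6) = 43.017238, coefficient = 1

I ≈ (0.458333/3) × 185.859674 = 28.395228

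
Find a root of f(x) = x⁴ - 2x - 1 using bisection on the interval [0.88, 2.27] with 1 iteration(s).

f(x) = x⁴ - 2x - 1
Initial interval: [0.88, 2.27]

Iteration 1:
  c_1 = (0.880000 + 2.270000)/2 = 1.575000
  f(c_1) = f(1.575000) = 2.003500
  f(a) × f(c) < 0, new interval: [0.880000, 1.575000]

After 1 iteration(s), the approximation is c_1 = 1.575000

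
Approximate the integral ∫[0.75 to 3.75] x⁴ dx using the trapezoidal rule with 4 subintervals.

f(x) = x⁴
a = 0.75, b = 3.75, n = 4
h = (b - a)/n = 0.750000

Trapezoidal rule: (h/2)[f(x₀) + 2f(x₁) + 2f(x₂) + ... + f(xₙ)]

x_0 = 0.7500, f(x_0) = 0.316406, coefficient = 1
x_1 = 1.5000, f(x_1) = 5.062500, coefficient = 2
x_2 = 2.2500, f(x_2) = 25.628906, coefficient = 2
x_3 = 3.0000, f(x_3) = 81.000000, coefficient = 2
x_4 = 3.7500, f(x_4) = 197.753906, coefficient = 1

I ≈ (0.750000/2) × 421.453125 = 158.044922
Exact value: 148.267969
Error: 9.776953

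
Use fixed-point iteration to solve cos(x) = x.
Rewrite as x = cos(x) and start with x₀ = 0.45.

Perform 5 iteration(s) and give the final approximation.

Equation: cos(x) = x
Fixed-point form: x = cos(x)
x₀ = 0.45

x_1 = g(0.450000) = 0.900447
x_2 = g(0.900447) = 0.621260
x_3 = g(0.621260) = 0.813146
x_4 = g(0.813146) = 0.687216
x_5 = g(0.687216) = 0.773015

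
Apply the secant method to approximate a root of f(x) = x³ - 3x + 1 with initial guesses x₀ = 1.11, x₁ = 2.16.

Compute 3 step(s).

f(x) = x³ - 3x + 1
x₀ = 1.11, x₁ = 2.16

Secant formula: x_{n+1} = x_n - f(x_n)(x_n - x_{n-1})/(f(x_n) - f(x_{n-1}))

Iteration 1:
  f(1.110000) = -0.962369
  f(2.160000) = 4.597696
  x_2 = 2.160000 - 4.597696×(2.160000 - 1.110000)/(4.597696 - (-0.962369))
       = 1.291740
Iteration 2:
  f(2.160000) = 4.597696
  f(1.291740) = -0.719832
  x_3 = 1.291740 - (-0.719832)×(1.291740 - 2.160000)/(-0.719832 - 4.597696)
       = 1.409276
Iteration 3:
  f(1.291740) = -0.719832
  f(1.409276) = -0.428922
  x_4 = 1.409276 - (-0.428922)×(1.409276 - 1.291740)/(-0.428922 - (-0.719832))
       = 1.582573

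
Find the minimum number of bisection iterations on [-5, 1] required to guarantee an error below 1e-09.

We need (b-a)/2^n ≤ 1e-09
(1 - (-5))/2^n ≤ 1e-09
6/2^n ≤ 1e-09
2^n ≥ 6000000000
n ≥ log₂(6000000000) = 32.48
n ≥ 33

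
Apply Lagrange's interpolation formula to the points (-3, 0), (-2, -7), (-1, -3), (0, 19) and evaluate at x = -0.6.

Lagrange interpolation formula:
P(x) = Σ yᵢ × Lᵢ(x)
where Lᵢ(x) = Π_{j≠i} (x - xⱼ)/(xᵢ - xⱼ)

L_0(-0.6) = (-0.6 - (-2))/(-3 - (-2)) × (-0.6 - (-1))/(-3 - (-1)) × (-0.6 - 0)/(-3 - 0) = 0.056000
L_1(-0.6) = (-0.6 - (-3))/(-2 - (-3)) × (-0.6 - (-1))/(-2 - (-1)) × (-0.6 - 0)/(-2 - 0) = -0.288000
L_2(-0.6) = (-0.6 - (-3))/(-1 - (-3)) × (-0.6 - (-2))/(-1 - (-2)) × (-0.6 - 0)/(-1 - 0) = 1.008000
L_3(-0.6) = (-0.6 - (-3))/(0 - (-3)) × (-0.6 - (-2))/(0 - (-2)) × (-0.6 - (-1))/(0 - (-1)) = 0.224000

P(-0.6) = 0×L_0(-0.6) + (-7)×L_1(-0.6) + (-3)×L_2(-0.6) + 19×L_3(-0.6)
P(-0.6) = 3.248000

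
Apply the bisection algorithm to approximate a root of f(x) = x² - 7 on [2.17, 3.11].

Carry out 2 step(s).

f(x) = x² - 7
Initial interval: [2.17, 3.11]

Iteration 1:
  c_1 = (2.170000 + 3.110000)/2 = 2.640000
  f(c_1) = f(2.640000) = -0.030400
  f(a) × f(c) ≥ 0, new interval: [2.640000, 3.110000]
Iteration 2:
  c_2 = (2.640000 + 3.110000)/2 = 2.875000
  f(c_2) = f(2.875000) = 1.265625
  f(a) × f(c) < 0, new interval: [2.640000, 2.875000]

After 2 iteration(s), the approximation is c_2 = 2.875000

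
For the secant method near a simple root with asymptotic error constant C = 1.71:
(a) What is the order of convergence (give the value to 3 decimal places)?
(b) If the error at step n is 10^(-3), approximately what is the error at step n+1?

(a) Secant method has superlinear convergence with order φ = (1+√5)/2 ≈ 1.618.
    This means |e_{n+1}| ≈ C|e_n|^1.618.

(b) With |e_n| = 10^(-3) and C = 1.71:
    |e_{n+1}| ≈ 1.71 × (10^(-3))^1.618 = 1.71 × 10^(-4.85)

(a) ≈ 1.618 (golden ratio); (b) |e_{n+1}| ≈ 2.393e-05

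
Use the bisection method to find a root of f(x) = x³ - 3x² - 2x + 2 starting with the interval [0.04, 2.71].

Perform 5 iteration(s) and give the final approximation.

f(x) = x³ - 3x² - 2x + 2
Initial interval: [0.04, 2.71]

Iteration 1:
  c_1 = (0.040000 + 2.710000)/2 = 1.375000
  f(c_1) = f(1.375000) = -3.822266
  f(a) × f(c) < 0, new interval: [0.040000, 1.375000]
Iteration 2:
  c_2 = (0.040000 + 1.375000)/2 = 0.707500
  f(c_2) = f(0.707500) = -0.562525
  f(a) × f(c) < 0, new interval: [0.040000, 0.707500]
Iteration 3:
  c_3 = (0.040000 + 0.707500)/2 = 0.373750
  f(c_3) = f(0.373750) = 0.885642
  f(a) × f(c) ≥ 0, new interval: [0.373750, 0.707500]
Iteration 4:
  c_4 = (0.373750 + 0.707500)/2 = 0.540625
  f(c_4) = f(0.540625) = 0.199935
  f(a) × f(c) ≥ 0, new interval: [0.540625, 0.707500]
Iteration 5:
  c_5 = (0.540625 + 0.707500)/2 = 0.624062
  f(c_5) = f(0.624062) = -0.173443
  f(a) × f(c) < 0, new interval: [0.540625, 0.624062]

After 5 iteration(s), the approximation is c_5 = 0.624062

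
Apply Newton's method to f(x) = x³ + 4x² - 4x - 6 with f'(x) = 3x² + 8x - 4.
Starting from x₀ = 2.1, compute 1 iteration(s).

f(x) = x³ + 4x² - 4x - 6
f'(x) = 3x² + 8x - 4
x₀ = 2.1

Newton-Raphson formula: x_{n+1} = x_n - f(x_n)/f'(x_n)

Iteration 1:
  f(2.100000) = 12.501000
  f'(2.100000) = 26.030000
  x_1 = 2.100000 - 12.501000/26.030000 = 1.619746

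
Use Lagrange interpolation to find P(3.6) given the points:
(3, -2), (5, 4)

Lagrange interpolation formula:
P(x) = Σ yᵢ × Lᵢ(x)
where Lᵢ(x) = Π_{j≠i} (x - xⱼ)/(xᵢ - xⱼ)

L_0(3.6) = (3.6 - 5)/(3 - 5) = 0.700000
L_1(3.6) = (3.6 - 3)/(5 - 3) = 0.300000

P(3.6) = (-2)×L_0(3.6) + 4×L_1(3.6)
P(3.6) = -0.200000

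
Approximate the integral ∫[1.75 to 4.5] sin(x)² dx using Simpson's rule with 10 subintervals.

f(x) = sin(x)²
a = 1.75, b = 4.5, n = 10
h = (b - a)/n = 0.275000

Simpson's rule: (h/3)[f(x₀) + 4f(x₁) + 2f(x₂) + ... + f(xₙ)]

x_0 = 1.7500, f(x_0) = 0.968228, coefficient = 1
x_1 = 2.0250, f(x_1) = 0.807501, coefficient = 4
x_2 = 2.3000, f(x_2) = 0.556076, coefficient = 2
x_3 = 2.5750, f(x_3) = 0.288112, coefficient = 4
x_4 = 2.8500, f(x_4) = 0.082644, coefficient = 2
x_5 = 3.1250, f(x_5) = 0.000275, coefficient = 4
x_6 = 3.4000, f(x_6) = 0.065301, coefficient = 2
x_7 = 3.6750, f(x_7) = 0.258542, coefficient = 4
x_8 = 3.9500, f(x_8) = 0.523001, coefficient = 2
x_9 = 4.2250, f(x_9) = 0.780676, coefficient = 4
x_10 = 4.5000, f(x_10) = 0.955565, coefficient = 1

I ≈ (0.275000/3) × 12.918262 = 1.184174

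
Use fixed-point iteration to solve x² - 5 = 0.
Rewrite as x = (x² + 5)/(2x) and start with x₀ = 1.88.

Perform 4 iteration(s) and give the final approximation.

Equation: x² - 5 = 0
Fixed-point form: x = (x² + 5)/(2x)
x₀ = 1.88

x_1 = g(1.880000) = 2.269787
x_2 = g(2.269787) = 2.236318
x_3 = g(2.236318) = 2.236068
x_4 = g(2.236068) = 2.236068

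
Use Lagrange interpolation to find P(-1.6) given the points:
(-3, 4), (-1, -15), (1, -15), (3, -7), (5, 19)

Lagrange interpolation formula:
P(x) = Σ yᵢ × Lᵢ(x)
where Lᵢ(x) = Π_{j≠i} (x - xⱼ)/(xᵢ - xⱼ)

L_0(-1.6) = (-1.6 - (-1))/(-3 - (-1)) × (-1.6 - 1)/(-3 - 1) × (-1.6 - 3)/(-3 - 3) × (-1.6 - 5)/(-3 - 5) = 0.123338
L_1(-1.6) = (-1.6 - (-3))/(-1 - (-3)) × (-1.6 - 1)/(-1 - 1) × (-1.6 - 3)/(-1 - 3) × (-1.6 - 5)/(-1 - 5) = 1.151150
L_2(-1.6) = (-1.6 - (-3))/(1 - (-3)) × (-1.6 - (-1))/(1 - (-1)) × (-1.6 - 3)/(1 - 3) × (-1.6 - 5)/(1 - 5) = -0.398475
L_3(-1.6) = (-1.6 - (-3))/(3 - (-3)) × (-1.6 - (-1))/(3 - (-1)) × (-1.6 - 1)/(3 - 1) × (-1.6 - 5)/(3 - 5) = 0.150150
L_4(-1.6) = (-1.6 - (-3))/(5 - (-3)) × (-1.6 - (-1))/(5 - (-1)) × (-1.6 - 1)/(5 - 1) × (-1.6 - 3)/(5 - 3) = -0.026163

P(-1.6) = 4×L_0(-1.6) + (-15)×L_1(-1.6) + (-15)×L_2(-1.6) + (-7)×L_3(-1.6) + 19×L_4(-1.6)
P(-1.6) = -12.344912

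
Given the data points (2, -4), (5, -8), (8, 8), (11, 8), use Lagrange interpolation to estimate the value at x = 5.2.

Lagrange interpolation formula:
P(x) = Σ yᵢ × Lᵢ(x)
where Lᵢ(x) = Π_{j≠i} (x - xⱼ)/(xᵢ - xⱼ)

L_0(5.2) = (5.2 - 5)/(2 - 5) × (5.2 - 8)/(2 - 8) × (5.2 - 11)/(2 - 11) = -0.020049
L_1(5.2) = (5.2 - 2)/(5 - 2) × (5.2 - 8)/(5 - 8) × (5.2 - 11)/(5 - 11) = 0.962370
L_2(5.2) = (5.2 - 2)/(8 - 2) × (5.2 - 5)/(8 - 5) × (5.2 - 11)/(8 - 11) = 0.068741
L_3(5.2) = (5.2 - 2)/(11 - 2) × (5.2 - 5)/(11 - 5) × (5.2 - 8)/(11 - 8) = -0.011062

P(5.2) = (-4)×L_0(5.2) + (-8)×L_1(5.2) + 8×L_2(5.2) + 8×L_3(5.2)
P(5.2) = -7.157333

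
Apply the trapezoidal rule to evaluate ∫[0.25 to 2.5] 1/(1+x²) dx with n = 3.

f(x) = 1/(1+x²)
a = 0.25, b = 2.5, n = 3
h = (b - a)/n = 0.750000

Trapezoidal rule: (h/2)[f(x₀) + 2f(x₁) + 2f(x₂) + ... + f(xₙ)]

x_0 = 0.2500, f(x_0) = 0.941176, coefficient = 1
x_1 = 1.0000, f(x_1) = 0.500000, coefficient = 2
x_2 = 1.7500, f(x_2) = 0.246154, coefficient = 2
x_3 = 2.5000, f(x_3) = 0.137931, coefficient = 1

I ≈ (0.750000/2) × 2.571415 = 0.964281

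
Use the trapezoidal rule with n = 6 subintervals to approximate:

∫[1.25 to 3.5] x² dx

f(x) = x²
a = 1.25, b = 3.5, n = 6
h = (b - a)/n = 0.375000

Trapezoidal rule: (h/2)[f(x₀) + 2f(x₁) + 2f(x₂) + ... + f(xₙ)]

x_0 = 1.2500, f(x_0) = 1.562500, coefficient = 1
x_1 = 1.6250, f(x_1) = 2.640625, coefficient = 2
x_2 = 2.0000, f(x_2) = 4.000000, coefficient = 2
x_3 = 2.3750, f(x_3) = 5.640625, coefficient = 2
x_4 = 2.7500, f(x_4) = 7.562500, coefficient = 2
x_5 = 3.1250, f(x_5) = 9.765625, coefficient = 2
x_6 = 3.5000, f(x_6) = 12.250000, coefficient = 1

I ≈ (0.375000/2) × 73.031250 = 13.693359
Exact value: 13.640625
Error: 0.052734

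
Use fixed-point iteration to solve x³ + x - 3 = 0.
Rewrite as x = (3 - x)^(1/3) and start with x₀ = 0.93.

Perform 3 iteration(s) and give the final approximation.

Equation: x³ + x - 3 = 0
Fixed-point form: x = (3 - x)^(1/3)
x₀ = 0.93

x_1 = g(0.930000) = 1.274452
x_2 = g(1.274452) = 1.199432
x_3 = g(1.199432) = 1.216568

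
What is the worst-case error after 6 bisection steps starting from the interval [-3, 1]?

Bisection error bound: |error| ≤ (b-a)/2^n
|error| ≤ (1 - (-3))/2^6 = 4/2^6
|error| ≤ 0.0625000000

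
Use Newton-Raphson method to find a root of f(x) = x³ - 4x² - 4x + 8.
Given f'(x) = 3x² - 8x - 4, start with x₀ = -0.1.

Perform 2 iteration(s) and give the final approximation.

f(x) = x³ - 4x² - 4x + 8
f'(x) = 3x² - 8x - 4
x₀ = -0.1

Newton-Raphson formula: x_{n+1} = x_n - f(x_n)/f'(x_n)

Iteration 1:
  f(-0.100000) = 8.359000
  f'(-0.100000) = -3.170000
  x_1 = -0.100000 - 8.359000/(-3.170000) = 2.536909
Iteration 2:
  f(2.536909) = -11.563952
  f'(2.536909) = -4.987554
  x_2 = 2.536909 - (-11.563952)/(-4.987554) = 0.218347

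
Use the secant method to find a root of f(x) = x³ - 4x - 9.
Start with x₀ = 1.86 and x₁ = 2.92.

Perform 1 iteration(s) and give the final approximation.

f(x) = x³ - 4x - 9
x₀ = 1.86, x₁ = 2.92

Secant formula: x_{n+1} = x_n - f(x_n)(x_n - x_{n-1})/(f(x_n) - f(x_{n-1}))

Iteration 1:
  f(1.860000) = -10.005144
  f(2.920000) = 4.217088
  x_2 = 2.920000 - 4.217088×(2.920000 - 1.860000)/(4.217088 - (-10.005144))
       = 2.605695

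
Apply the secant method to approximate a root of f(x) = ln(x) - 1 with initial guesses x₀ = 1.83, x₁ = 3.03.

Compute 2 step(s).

f(x) = ln(x) - 1
x₀ = 1.83, x₁ = 3.03

Secant formula: x_{n+1} = x_n - f(x_n)(x_n - x_{n-1})/(f(x_n) - f(x_{n-1}))

Iteration 1:
  f(1.830000) = -0.395684
  f(3.030000) = 0.108563
  x_2 = 3.030000 - 0.108563×(3.030000 - 1.830000)/(0.108563 - (-0.395684))
       = 2.771644
Iteration 2:
  f(3.030000) = 0.108563
  f(2.771644) = 0.019441
  x_3 = 2.771644 - 0.019441×(2.771644 - 3.030000)/(0.019441 - 0.108563)
       = 2.715287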